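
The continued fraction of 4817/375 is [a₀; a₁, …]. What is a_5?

1

4817 = 12·375 + 317   →  a_0 = 12
375 = 1·317 + 58   →  a_1 = 1
317 = 5·58 + 27   →  a_2 = 5
58 = 2·27 + 4   →  a_3 = 2
27 = 6·4 + 3   →  a_4 = 6
4 = 1·3 + 1   →  a_5 = 1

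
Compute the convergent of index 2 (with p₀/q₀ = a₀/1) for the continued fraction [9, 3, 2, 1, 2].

65/7

Using pₖ = aₖpₖ₋₁ + pₖ₋₂, qₖ = aₖqₖ₋₁ + qₖ₋₂ (with p₋₁=1, p₋₂=0, q₋₁=0, q₋₂=1):
  k=0: a=9, p=9, q=1
  k=1: a=3, p=28, q=3
  k=2: a=2, p=65, q=7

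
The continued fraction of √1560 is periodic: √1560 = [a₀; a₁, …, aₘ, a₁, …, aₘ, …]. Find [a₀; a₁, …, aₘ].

[39; 2, 78]

a₀ = ⌊√1560⌋ = 39.
With m₀=0, d₀=1 and mₖ₊₁ = dₖaₖ − mₖ, dₖ₊₁ = (n − mₖ₊₁²)/dₖ, aₖ₊₁ = ⌊(a₀+mₖ₊₁)/dₖ₊₁⌋:
  k=1: m=39, d=39, a=2
  k=2: m=39, d=1, a=78
d=1 and a=2a₀=78 at k=2, so the next step gives (m, d) = (39, 39) again — its k=1 value — and the period has length 2.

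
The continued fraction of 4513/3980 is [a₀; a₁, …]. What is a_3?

4513 = 1·3980 + 533   →  a_0 = 1
3980 = 7·533 + 249   →  a_1 = 7
533 = 2·249 + 35   →  a_2 = 2
249 = 7·35 + 4   →  a_3 = 7

7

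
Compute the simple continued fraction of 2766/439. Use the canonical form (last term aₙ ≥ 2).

[6; 3, 3, 14, 3]

2766 = 6×439 + 132
439 = 3×132 + 43
132 = 3×43 + 3
43 = 14×3 + 1
3 = 3×1 + 0  (stop)
So 2766/439 = [6; 3, 3, 14, 3].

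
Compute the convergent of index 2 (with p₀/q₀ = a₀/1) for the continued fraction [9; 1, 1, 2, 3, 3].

19/2

Using pₖ = aₖpₖ₋₁ + pₖ₋₂, qₖ = aₖqₖ₋₁ + qₖ₋₂ (with p₋₁=1, p₋₂=0, q₋₁=0, q₋₂=1):
  k=0: a=9, p=9, q=1
  k=1: a=1, p=10, q=1
  k=2: a=1, p=19, q=2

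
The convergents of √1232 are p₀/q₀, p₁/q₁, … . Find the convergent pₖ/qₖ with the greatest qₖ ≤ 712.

√1232 = [35; 10, 70, …] (period length 2).
Convergents:
  p_0/q_0 = 35/1
  p_1/q_1 = 351/10
  p_2/q_2 = 24605/701
  p_3/q_3 = 246401/7020
q_2 = 701 ≤ 712 < 7020 = q_3, so the answer is 24605/701.

24605/701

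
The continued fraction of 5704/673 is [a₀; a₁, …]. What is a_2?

9

5704 = 8·673 + 320   →  a_0 = 8
673 = 2·320 + 33   →  a_1 = 2
320 = 9·33 + 23   →  a_2 = 9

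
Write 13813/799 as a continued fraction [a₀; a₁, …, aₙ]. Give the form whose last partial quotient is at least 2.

[17; 3, 2, 9, 12]

13813 = 17*799 + 230
799 = 3*230 + 109
230 = 2*109 + 12
109 = 9*12 + 1
12 = 12*1 + 0  (stop)
So 13813/799 = [17; 3, 2, 9, 12].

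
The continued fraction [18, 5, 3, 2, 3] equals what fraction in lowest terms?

Fold from the inside: start with 3/1.
  2 + 1/3 = 7/3
  3 + 3/7 = 24/7
  5 + 7/24 = 127/24
  18 + 24/127 = 2310/127

2310/127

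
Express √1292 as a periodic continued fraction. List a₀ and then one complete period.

a₀ = ⌊√1292⌋ = 35.
With m₀=0, d₀=1 and mₖ₊₁ = dₖaₖ − mₖ, dₖ₊₁ = (n − mₖ₊₁²)/dₖ, aₖ₊₁ = ⌊(a₀+mₖ₊₁)/dₖ₊₁⌋:
  k=1: m=35, d=67, a=1
  k=2: m=32, d=4, a=16
  k=3: m=32, d=67, a=1
  k=4: m=35, d=1, a=70
d=1 and a=2a₀=70 at k=4, so the next step gives (m, d) = (35, 67) again — its k=1 value — and the period has length 4.

[35; 1, 16, 1, 70]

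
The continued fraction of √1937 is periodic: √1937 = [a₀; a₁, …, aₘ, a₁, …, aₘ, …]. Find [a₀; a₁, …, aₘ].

[44; 88]

a₀ = ⌊√1937⌋ = 44.
With m₀=0, d₀=1 and mₖ₊₁ = dₖaₖ − mₖ, dₖ₊₁ = (n − mₖ₊₁²)/dₖ, aₖ₊₁ = ⌊(a₀+mₖ₊₁)/dₖ₊₁⌋:
  k=1: m=44, d=1, a=88
d=1 and a=2a₀=88 at k=1, so the next step gives (m, d) = (44, 1) again — its k=1 value — and the period has length 1.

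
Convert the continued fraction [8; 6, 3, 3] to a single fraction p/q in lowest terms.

514/63

Fold from the inside: start with 3/1.
  3 + 1/3 = 10/3
  6 + 3/10 = 63/10
  8 + 10/63 = 514/63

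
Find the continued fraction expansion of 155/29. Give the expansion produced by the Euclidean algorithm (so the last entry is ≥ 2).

155 = 5·29 + 10
29 = 2·10 + 9
10 = 1·9 + 1
9 = 9·1 + 0  (stop)
So 155/29 = [5; 2, 1, 9].

[5; 2, 1, 9]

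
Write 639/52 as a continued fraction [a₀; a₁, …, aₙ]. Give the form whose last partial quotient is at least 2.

639 = 12*52 + 15
52 = 3*15 + 7
15 = 2*7 + 1
7 = 7*1 + 0  (stop)
So 639/52 = [12; 3, 2, 7].

[12; 3, 2, 7]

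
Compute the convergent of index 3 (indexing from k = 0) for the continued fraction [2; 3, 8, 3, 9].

Using pₖ = aₖpₖ₋₁ + pₖ₋₂, qₖ = aₖqₖ₋₁ + qₖ₋₂ (with p₋₁=1, p₋₂=0, q₋₁=0, q₋₂=1):
  k=0: a=2, p=2, q=1
  k=1: a=3, p=7, q=3
  k=2: a=8, p=58, q=25
  k=3: a=3, p=181, q=78

181/78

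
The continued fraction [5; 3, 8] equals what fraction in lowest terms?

133/25

Using pₖ = aₖpₖ₋₁ + pₖ₋₂ and qₖ = aₖqₖ₋₁ + qₖ₋₂:
  k=0: a=5, p=5, q=1
  k=1: a=3, p=16, q=3
  k=2: a=8, p=133, q=25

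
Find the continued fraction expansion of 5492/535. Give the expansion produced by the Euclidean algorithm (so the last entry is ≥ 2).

[10; 3, 1, 3, 3, 3, 3]

5492 = 10·535 + 142
535 = 3·142 + 109
142 = 1·109 + 33
109 = 3·33 + 10
33 = 3·10 + 3
10 = 3·3 + 1
3 = 3·1 + 0  (stop)
So 5492/535 = [10; 3, 1, 3, 3, 3, 3].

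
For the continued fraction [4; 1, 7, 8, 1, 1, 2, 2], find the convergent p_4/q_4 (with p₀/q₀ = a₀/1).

Using pₖ = aₖpₖ₋₁ + pₖ₋₂, qₖ = aₖqₖ₋₁ + qₖ₋₂ (with p₋₁=1, p₋₂=0, q₋₁=0, q₋₂=1):
  k=0: a=4, p=4, q=1
  k=1: a=1, p=5, q=1
  k=2: a=7, p=39, q=8
  k=3: a=8, p=317, q=65
  k=4: a=1, p=356, q=73

356/73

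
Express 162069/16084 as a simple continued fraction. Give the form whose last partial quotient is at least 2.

[10; 13, 11, 2, 17, 3]

162069 = 10*16084 + 1229
16084 = 13*1229 + 107
1229 = 11*107 + 52
107 = 2*52 + 3
52 = 17*3 + 1
3 = 3*1 + 0  (stop)
So 162069/16084 = [10; 13, 11, 2, 17, 3].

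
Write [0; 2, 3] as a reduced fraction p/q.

Using pₖ = aₖpₖ₋₁ + pₖ₋₂ and qₖ = aₖqₖ₋₁ + qₖ₋₂:
  k=0: a=0, p=0, q=1
  k=1: a=2, p=1, q=2
  k=2: a=3, p=3, q=7

3/7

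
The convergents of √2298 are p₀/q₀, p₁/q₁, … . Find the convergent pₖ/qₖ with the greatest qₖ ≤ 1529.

72817/1519

√2298 = [47; 1, 14, 1, 94, …] (period length 4).
Convergents:
  p_0/q_0 = 47/1
  p_1/q_1 = 48/1
  p_2/q_2 = 719/15
  p_3/q_3 = 767/16
  p_4/q_4 = 72817/1519
  p_5/q_5 = 73584/1535
q_4 = 1519 ≤ 1529 < 1535 = q_5, so the answer is 72817/1519.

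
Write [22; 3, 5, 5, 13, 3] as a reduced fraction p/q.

Fold from the inside: start with 3/1.
  13 + 1/3 = 40/3
  5 + 3/40 = 203/40
  5 + 40/203 = 1055/203
  3 + 203/1055 = 3368/1055
  22 + 1055/3368 = 75151/3368

75151/3368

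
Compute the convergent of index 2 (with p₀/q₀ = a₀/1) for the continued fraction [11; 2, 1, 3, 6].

34/3

Using pₖ = aₖpₖ₋₁ + pₖ₋₂, qₖ = aₖqₖ₋₁ + qₖ₋₂ (with p₋₁=1, p₋₂=0, q₋₁=0, q₋₂=1):
  k=0: a=11, p=11, q=1
  k=1: a=2, p=23, q=2
  k=2: a=1, p=34, q=3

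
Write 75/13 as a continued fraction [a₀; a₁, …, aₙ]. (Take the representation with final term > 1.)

[5; 1, 3, 3]

75 = 5·13 + 10
13 = 1·10 + 3
10 = 3·3 + 1
3 = 3·1 + 0  (stop)
So 75/13 = [5; 1, 3, 3].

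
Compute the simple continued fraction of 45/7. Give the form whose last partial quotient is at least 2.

[6; 2, 3]

45 = 6*7 + 3
7 = 2*3 + 1
3 = 3*1 + 0  (stop)
So 45/7 = [6; 2, 3].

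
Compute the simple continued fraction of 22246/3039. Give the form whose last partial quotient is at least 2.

[7; 3, 8, 9, 4, 3]

22246 = 7×3039 + 973
3039 = 3×973 + 120
973 = 8×120 + 13
120 = 9×13 + 3
13 = 4×3 + 1
3 = 3×1 + 0  (stop)
So 22246/3039 = [7; 3, 8, 9, 4, 3].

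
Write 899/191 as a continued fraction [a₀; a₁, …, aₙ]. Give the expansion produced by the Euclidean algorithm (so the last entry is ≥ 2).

899 = 4·191 + 135
191 = 1·135 + 56
135 = 2·56 + 23
56 = 2·23 + 10
23 = 2·10 + 3
10 = 3·3 + 1
3 = 3·1 + 0  (stop)
So 899/191 = [4; 1, 2, 2, 2, 3, 3].

[4; 1, 2, 2, 2, 3, 3]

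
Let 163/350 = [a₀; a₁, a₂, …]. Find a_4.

163 = 0·350 + 163   →  a_0 = 0
350 = 2·163 + 24   →  a_1 = 2
163 = 6·24 + 19   →  a_2 = 6
24 = 1·19 + 5   →  a_3 = 1
19 = 3·5 + 4   →  a_4 = 3

3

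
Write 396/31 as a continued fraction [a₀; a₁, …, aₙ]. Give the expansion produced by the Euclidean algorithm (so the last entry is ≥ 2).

396 = 12*31 + 24
31 = 1*24 + 7
24 = 3*7 + 3
7 = 2*3 + 1
3 = 3*1 + 0  (stop)
So 396/31 = [12; 1, 3, 2, 3].

[12; 1, 3, 2, 3]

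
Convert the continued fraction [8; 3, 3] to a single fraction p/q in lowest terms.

83/10

Fold from the inside: start with 3/1.
  3 + 1/3 = 10/3
  8 + 3/10 = 83/10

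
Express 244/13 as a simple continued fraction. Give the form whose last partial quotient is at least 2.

[18; 1, 3, 3]

244 = 18*13 + 10
13 = 1*10 + 3
10 = 3*3 + 1
3 = 3*1 + 0  (stop)
So 244/13 = [18; 1, 3, 3].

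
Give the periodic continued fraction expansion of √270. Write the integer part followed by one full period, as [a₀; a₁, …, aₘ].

[16; 2, 3, 6, 3, 2, 32]

a₀ = ⌊√270⌋ = 16.
With m₀=0, d₀=1 and mₖ₊₁ = dₖaₖ − mₖ, dₖ₊₁ = (n − mₖ₊₁²)/dₖ, aₖ₊₁ = ⌊(a₀+mₖ₊₁)/dₖ₊₁⌋:
  k=1: m=16, d=14, a=2
  k=2: m=12, d=9, a=3
  k=3: m=15, d=5, a=6
  k=4: m=15, d=9, a=3
  k=5: m=12, d=14, a=2
  k=6: m=16, d=1, a=32
d=1 and a=2a₀=32 at k=6, so the next step gives (m, d) = (16, 14) again — its k=1 value — and the period has length 6.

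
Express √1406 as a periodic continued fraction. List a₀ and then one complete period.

[37; 2, 74]

a₀ = ⌊√1406⌋ = 37.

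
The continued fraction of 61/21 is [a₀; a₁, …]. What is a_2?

61 = 2·21 + 19   →  a_0 = 2
21 = 1·19 + 2   →  a_1 = 1
19 = 9·2 + 1   →  a_2 = 9

9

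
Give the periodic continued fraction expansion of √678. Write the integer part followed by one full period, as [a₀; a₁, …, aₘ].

a₀ = ⌊√678⌋ = 26.
With m₀=0, d₀=1 and mₖ₊₁ = dₖaₖ − mₖ, dₖ₊₁ = (n − mₖ₊₁²)/dₖ, aₖ₊₁ = ⌊(a₀+mₖ₊₁)/dₖ₊₁⌋:
  k=1: m=26, d=2, a=26
  k=2: m=26, d=1, a=52
d=1 and a=2a₀=52 at k=2, so the next step gives (m, d) = (26, 2) again — its k=1 value — and the period has length 2.

[26; 26, 52]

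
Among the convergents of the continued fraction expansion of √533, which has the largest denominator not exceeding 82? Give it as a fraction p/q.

531/23

√533 = [23; 11, 1, 1, 11, 46, …] (period length 5).
Convergents:
  p_0/q_0 = 23/1
  p_1/q_1 = 254/11
  p_2/q_2 = 277/12
  p_3/q_3 = 531/23
  p_4/q_4 = 6118/265
q_3 = 23 ≤ 82 < 265 = q_4, so the answer is 531/23.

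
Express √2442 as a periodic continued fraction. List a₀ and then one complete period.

[49; 2, 2, 2, 98]

a₀ = ⌊√2442⌋ = 49.
With m₀=0, d₀=1 and mₖ₊₁ = dₖaₖ − mₖ, dₖ₊₁ = (n − mₖ₊₁²)/dₖ, aₖ₊₁ = ⌊(a₀+mₖ₊₁)/dₖ₊₁⌋:
  k=1: m=49, d=41, a=2
  k=2: m=33, d=33, a=2
  k=3: m=33, d=41, a=2
  k=4: m=49, d=1, a=98
d=1 and a=2a₀=98 at k=4, so the next step gives (m, d) = (49, 41) again — its k=1 value — and the period has length 4.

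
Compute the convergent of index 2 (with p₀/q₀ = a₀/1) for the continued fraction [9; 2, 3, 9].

66/7

Using pₖ = aₖpₖ₋₁ + pₖ₋₂, qₖ = aₖqₖ₋₁ + qₖ₋₂ (with p₋₁=1, p₋₂=0, q₋₁=0, q₋₂=1):
  k=0: a=9, p=9, q=1
  k=1: a=2, p=19, q=2
  k=2: a=3, p=66, q=7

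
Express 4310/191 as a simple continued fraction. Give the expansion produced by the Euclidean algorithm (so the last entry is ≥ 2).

4310 = 22·191 + 108
191 = 1·108 + 83
108 = 1·83 + 25
83 = 3·25 + 8
25 = 3·8 + 1
8 = 8·1 + 0  (stop)
So 4310/191 = [22; 1, 1, 3, 3, 8].

[22; 1, 1, 3, 3, 8]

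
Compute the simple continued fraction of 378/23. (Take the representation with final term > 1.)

378 = 16*23 + 10
23 = 2*10 + 3
10 = 3*3 + 1
3 = 3*1 + 0  (stop)
So 378/23 = [16; 2, 3, 3].

[16; 2, 3, 3]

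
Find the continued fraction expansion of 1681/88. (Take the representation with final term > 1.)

[19; 9, 1, 3, 2]

1681 = 19×88 + 9
88 = 9×9 + 7
9 = 1×7 + 2
7 = 3×2 + 1
2 = 2×1 + 0  (stop)
So 1681/88 = [19; 9, 1, 3, 2].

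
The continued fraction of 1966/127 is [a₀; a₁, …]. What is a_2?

1966 = 15·127 + 61   →  a_0 = 15
127 = 2·61 + 5   →  a_1 = 2
61 = 12·5 + 1   →  a_2 = 12

12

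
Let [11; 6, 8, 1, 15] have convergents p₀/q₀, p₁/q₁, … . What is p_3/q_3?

614/55

Using pₖ = aₖpₖ₋₁ + pₖ₋₂, qₖ = aₖqₖ₋₁ + qₖ₋₂ (with p₋₁=1, p₋₂=0, q₋₁=0, q₋₂=1):
  k=0: a=11, p=11, q=1
  k=1: a=6, p=67, q=6
  k=2: a=8, p=547, q=49
  k=3: a=1, p=614, q=55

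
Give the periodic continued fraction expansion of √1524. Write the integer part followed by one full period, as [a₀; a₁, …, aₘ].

[39; 26, 78]

a₀ = ⌊√1524⌋ = 39.
With m₀=0, d₀=1 and mₖ₊₁ = dₖaₖ − mₖ, dₖ₊₁ = (n − mₖ₊₁²)/dₖ, aₖ₊₁ = ⌊(a₀+mₖ₊₁)/dₖ₊₁⌋:
  k=1: m=39, d=3, a=26
  k=2: m=39, d=1, a=78
d=1 and a=2a₀=78 at k=2, so the next step gives (m, d) = (39, 3) again — its k=1 value — and the period has length 2.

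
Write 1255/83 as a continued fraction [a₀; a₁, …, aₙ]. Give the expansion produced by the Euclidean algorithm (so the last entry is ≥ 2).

[15; 8, 3, 3]

1255 = 15·83 + 10
83 = 8·10 + 3
10 = 3·3 + 1
3 = 3·1 + 0  (stop)
So 1255/83 = [15; 8, 3, 3].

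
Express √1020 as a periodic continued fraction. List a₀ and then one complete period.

[31; 1, 14, 1, 62]

a₀ = ⌊√1020⌋ = 31.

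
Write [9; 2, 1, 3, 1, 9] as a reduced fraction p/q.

Fold from the inside: start with 9/1.
  1 + 1/9 = 10/9
  3 + 9/10 = 39/10
  1 + 10/39 = 49/39
  2 + 39/49 = 137/49
  9 + 49/137 = 1282/137

1282/137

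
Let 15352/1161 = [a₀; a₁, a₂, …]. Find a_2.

2

15352 = 13·1161 + 259   →  a_0 = 13
1161 = 4·259 + 125   →  a_1 = 4
259 = 2·125 + 9   →  a_2 = 2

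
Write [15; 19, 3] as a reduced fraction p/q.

873/58

Fold from the inside: start with 3/1.
  19 + 1/3 = 58/3
  15 + 3/58 = 873/58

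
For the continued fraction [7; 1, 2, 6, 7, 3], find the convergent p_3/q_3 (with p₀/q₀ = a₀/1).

Using pₖ = aₖpₖ₋₁ + pₖ₋₂, qₖ = aₖqₖ₋₁ + qₖ₋₂ (with p₋₁=1, p₋₂=0, q₋₁=0, q₋₂=1):
  k=0: a=7, p=7, q=1
  k=1: a=1, p=8, q=1
  k=2: a=2, p=23, q=3
  k=3: a=6, p=146, q=19

146/19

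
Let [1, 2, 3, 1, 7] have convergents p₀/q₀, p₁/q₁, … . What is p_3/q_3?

13/9

Using pₖ = aₖpₖ₋₁ + pₖ₋₂, qₖ = aₖqₖ₋₁ + qₖ₋₂ (with p₋₁=1, p₋₂=0, q₋₁=0, q₋₂=1):
  k=0: a=1, p=1, q=1
  k=1: a=2, p=3, q=2
  k=2: a=3, p=10, q=7
  k=3: a=1, p=13, q=9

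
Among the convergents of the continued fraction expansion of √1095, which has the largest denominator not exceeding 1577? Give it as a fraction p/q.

24057/727

√1095 = [33; 11, 66, …] (period length 2).
Convergents:
  p_0/q_0 = 33/1
  p_1/q_1 = 364/11
  p_2/q_2 = 24057/727
  p_3/q_3 = 264991/8008
q_2 = 727 ≤ 1577 < 8008 = q_3, so the answer is 24057/727.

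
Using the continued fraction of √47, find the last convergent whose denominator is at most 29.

48/7

√47 = [6; 1, 5, 1, 12, …] (period length 4).
Convergents:
  p_0/q_0 = 6/1
  p_1/q_1 = 7/1
  p_2/q_2 = 41/6
  p_3/q_3 = 48/7
  p_4/q_4 = 617/90
q_3 = 7 ≤ 29 < 90 = q_4, so the answer is 48/7.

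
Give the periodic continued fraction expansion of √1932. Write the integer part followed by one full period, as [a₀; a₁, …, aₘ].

a₀ = ⌊√1932⌋ = 43.
With m₀=0, d₀=1 and mₖ₊₁ = dₖaₖ − mₖ, dₖ₊₁ = (n − mₖ₊₁²)/dₖ, aₖ₊₁ = ⌊(a₀+mₖ₊₁)/dₖ₊₁⌋:
  k=1: m=43, d=83, a=1
  k=2: m=40, d=4, a=20
  k=3: m=40, d=83, a=1
  k=4: m=43, d=1, a=86
d=1 and a=2a₀=86 at k=4, so the next step gives (m, d) = (43, 83) again — its k=1 value — and the period has length 4.

[43; 1, 20, 1, 86]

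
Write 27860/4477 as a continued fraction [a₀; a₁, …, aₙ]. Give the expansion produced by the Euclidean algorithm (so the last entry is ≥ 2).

[6; 4, 2, 17, 3, 9]

27860 = 6*4477 + 998
4477 = 4*998 + 485
998 = 2*485 + 28
485 = 17*28 + 9
28 = 3*9 + 1
9 = 9*1 + 0  (stop)
So 27860/4477 = [6; 4, 2, 17, 3, 9].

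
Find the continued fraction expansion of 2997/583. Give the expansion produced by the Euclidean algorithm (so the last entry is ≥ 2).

2997 = 5*583 + 82
583 = 7*82 + 9
82 = 9*9 + 1
9 = 9*1 + 0  (stop)
So 2997/583 = [5; 7, 9, 9].

[5; 7, 9, 9]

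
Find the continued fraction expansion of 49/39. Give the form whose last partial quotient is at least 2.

49 = 1×39 + 10
39 = 3×10 + 9
10 = 1×9 + 1
9 = 9×1 + 0  (stop)
So 49/39 = [1; 3, 1, 9].

[1; 3, 1, 9]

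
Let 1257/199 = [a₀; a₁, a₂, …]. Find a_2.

1257 = 6·199 + 63   →  a_0 = 6
199 = 3·63 + 10   →  a_1 = 3
63 = 6·10 + 3   →  a_2 = 6

6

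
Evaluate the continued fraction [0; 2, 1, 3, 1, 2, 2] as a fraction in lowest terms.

Using pₖ = aₖpₖ₋₁ + pₖ₋₂ and qₖ = aₖqₖ₋₁ + qₖ₋₂:
  k=0: a=0, p=0, q=1
  k=1: a=2, p=1, q=2
  k=2: a=1, p=1, q=3
  k=3: a=3, p=4, q=11
  k=4: a=1, p=5, q=14
  k=5: a=2, p=14, q=39
  k=6: a=2, p=33, q=92

33/92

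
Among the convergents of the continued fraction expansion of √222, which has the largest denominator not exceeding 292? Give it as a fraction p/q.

√222 = [14; 1, 8, 1, 28, …] (period length 4).
Convergents:
  p_0/q_0 = 14/1
  p_1/q_1 = 15/1
  p_2/q_2 = 134/9
  p_3/q_3 = 149/10
  p_4/q_4 = 4306/289
  p_5/q_5 = 4455/299
q_4 = 289 ≤ 292 < 299 = q_5, so the answer is 4306/289.

4306/289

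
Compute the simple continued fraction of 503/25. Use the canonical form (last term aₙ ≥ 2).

[20; 8, 3]

503 = 20·25 + 3
25 = 8·3 + 1
3 = 3·1 + 0  (stop)
So 503/25 = [20; 8, 3].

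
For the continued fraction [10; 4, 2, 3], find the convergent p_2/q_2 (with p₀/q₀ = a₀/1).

92/9

Using pₖ = aₖpₖ₋₁ + pₖ₋₂, qₖ = aₖqₖ₋₁ + qₖ₋₂ (with p₋₁=1, p₋₂=0, q₋₁=0, q₋₂=1):
  k=0: a=10, p=10, q=1
  k=1: a=4, p=41, q=4
  k=2: a=2, p=92, q=9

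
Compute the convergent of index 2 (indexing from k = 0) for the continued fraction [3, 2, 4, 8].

31/9

Using pₖ = aₖpₖ₋₁ + pₖ₋₂, qₖ = aₖqₖ₋₁ + qₖ₋₂ (with p₋₁=1, p₋₂=0, q₋₁=0, q₋₂=1):
  k=0: a=3, p=3, q=1
  k=1: a=2, p=7, q=2
  k=2: a=4, p=31, q=9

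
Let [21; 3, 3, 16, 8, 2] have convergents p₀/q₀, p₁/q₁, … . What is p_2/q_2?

Using pₖ = aₖpₖ₋₁ + pₖ₋₂, qₖ = aₖqₖ₋₁ + qₖ₋₂ (with p₋₁=1, p₋₂=0, q₋₁=0, q₋₂=1):
  k=0: a=21, p=21, q=1
  k=1: a=3, p=64, q=3
  k=2: a=3, p=213, q=10

213/10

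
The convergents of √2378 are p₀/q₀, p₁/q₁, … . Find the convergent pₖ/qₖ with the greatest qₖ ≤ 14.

√2378 = [48; 1, 3, 3, 1, 96, …] (period length 5).
Convergents:
  p_0/q_0 = 48/1
  p_1/q_1 = 49/1
  p_2/q_2 = 195/4
  p_3/q_3 = 634/13
  p_4/q_4 = 829/17
q_3 = 13 ≤ 14 < 17 = q_4, so the answer is 634/13.

634/13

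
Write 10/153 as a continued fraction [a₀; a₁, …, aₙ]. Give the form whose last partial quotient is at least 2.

10 = 0·153 + 10
153 = 15·10 + 3
10 = 3·3 + 1
3 = 3·1 + 0  (stop)
So 10/153 = [0; 15, 3, 3].

[0; 15, 3, 3]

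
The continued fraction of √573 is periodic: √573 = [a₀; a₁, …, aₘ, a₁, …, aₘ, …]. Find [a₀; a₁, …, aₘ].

[23; 1, 14, 1, 46]

a₀ = ⌊√573⌋ = 23.
With m₀=0, d₀=1 and mₖ₊₁ = dₖaₖ − mₖ, dₖ₊₁ = (n − mₖ₊₁²)/dₖ, aₖ₊₁ = ⌊(a₀+mₖ₊₁)/dₖ₊₁⌋:
  k=1: m=23, d=44, a=1
  k=2: m=21, d=3, a=14
  k=3: m=21, d=44, a=1
  k=4: m=23, d=1, a=46
d=1 and a=2a₀=46 at k=4, so the next step gives (m, d) = (23, 44) again — its k=1 value — and the period has length 4.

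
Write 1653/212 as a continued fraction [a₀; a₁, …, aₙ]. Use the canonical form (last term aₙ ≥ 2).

[7; 1, 3, 1, 13, 3]

1653 = 7*212 + 169
212 = 1*169 + 43
169 = 3*43 + 40
43 = 1*40 + 3
40 = 13*3 + 1
3 = 3*1 + 0  (stop)
So 1653/212 = [7; 1, 3, 1, 13, 3].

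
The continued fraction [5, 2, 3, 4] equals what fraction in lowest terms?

163/30

Using pₖ = aₖpₖ₋₁ + pₖ₋₂ and qₖ = aₖqₖ₋₁ + qₖ₋₂:
  k=0: a=5, p=5, q=1
  k=1: a=2, p=11, q=2
  k=2: a=3, p=38, q=7
  k=3: a=4, p=163, q=30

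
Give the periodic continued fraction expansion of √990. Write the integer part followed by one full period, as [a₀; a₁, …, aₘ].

[31; 2, 6, 2, 62]

a₀ = ⌊√990⌋ = 31.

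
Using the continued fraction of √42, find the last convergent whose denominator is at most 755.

4206/649

√42 = [6; 2, 12, …] (period length 2).
Convergents:
  p_0/q_0 = 6/1
  p_1/q_1 = 13/2
  p_2/q_2 = 162/25
  p_3/q_3 = 337/52
  p_4/q_4 = 4206/649
  p_5/q_5 = 8749/1350
q_4 = 649 ≤ 755 < 1350 = q_5, so the answer is 4206/649.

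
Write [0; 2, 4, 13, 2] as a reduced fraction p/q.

110/247

Using pₖ = aₖpₖ₋₁ + pₖ₋₂ and qₖ = aₖqₖ₋₁ + qₖ₋₂:
  k=0: a=0, p=0, q=1
  k=1: a=2, p=1, q=2
  k=2: a=4, p=4, q=9
  k=3: a=13, p=53, q=119
  k=4: a=2, p=110, q=247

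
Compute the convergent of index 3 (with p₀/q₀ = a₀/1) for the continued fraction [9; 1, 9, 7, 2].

703/71

Using pₖ = aₖpₖ₋₁ + pₖ₋₂, qₖ = aₖqₖ₋₁ + qₖ₋₂ (with p₋₁=1, p₋₂=0, q₋₁=0, q₋₂=1):
  k=0: a=9, p=9, q=1
  k=1: a=1, p=10, q=1
  k=2: a=9, p=99, q=10
  k=3: a=7, p=703, q=71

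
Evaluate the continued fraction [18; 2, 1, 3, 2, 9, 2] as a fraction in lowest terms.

Using pₖ = aₖpₖ₋₁ + pₖ₋₂ and qₖ = aₖqₖ₋₁ + qₖ₋₂:
  k=0: a=18, p=18, q=1
  k=1: a=2, p=37, q=2
  k=2: a=1, p=55, q=3
  k=3: a=3, p=202, q=11
  k=4: a=2, p=459, q=25
  k=5: a=9, p=4333, q=236
  k=6: a=2, p=9125, q=497

9125/497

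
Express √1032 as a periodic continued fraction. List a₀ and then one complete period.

a₀ = ⌊√1032⌋ = 32.
With m₀=0, d₀=1 and mₖ₊₁ = dₖaₖ − mₖ, dₖ₊₁ = (n − mₖ₊₁²)/dₖ, aₖ₊₁ = ⌊(a₀+mₖ₊₁)/dₖ₊₁⌋:
  k=1: m=32, d=8, a=8
  k=2: m=32, d=1, a=64
d=1 and a=2a₀=64 at k=2, so the next step gives (m, d) = (32, 8) again — its k=1 value — and the period has length 2.

[32; 8, 64]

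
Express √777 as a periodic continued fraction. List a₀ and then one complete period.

[27; 1, 6, 1, 54]

a₀ = ⌊√777⌋ = 27.
With m₀=0, d₀=1 and mₖ₊₁ = dₖaₖ − mₖ, dₖ₊₁ = (n − mₖ₊₁²)/dₖ, aₖ₊₁ = ⌊(a₀+mₖ₊₁)/dₖ₊₁⌋:
  k=1: m=27, d=48, a=1
  k=2: m=21, d=7, a=6
  k=3: m=21, d=48, a=1
  k=4: m=27, d=1, a=54
d=1 and a=2a₀=54 at k=4, so the next step gives (m, d) = (27, 48) again — its k=1 value — and the period has length 4.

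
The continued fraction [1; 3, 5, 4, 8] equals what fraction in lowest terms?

Using pₖ = aₖpₖ₋₁ + pₖ₋₂ and qₖ = aₖqₖ₋₁ + qₖ₋₂:
  k=0: a=1, p=1, q=1
  k=1: a=3, p=4, q=3
  k=2: a=5, p=21, q=16
  k=3: a=4, p=88, q=67
  k=4: a=8, p=725, q=552

725/552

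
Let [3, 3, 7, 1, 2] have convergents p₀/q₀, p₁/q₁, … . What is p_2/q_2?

73/22

Using pₖ = aₖpₖ₋₁ + pₖ₋₂, qₖ = aₖqₖ₋₁ + qₖ₋₂ (with p₋₁=1, p₋₂=0, q₋₁=0, q₋₂=1):
  k=0: a=3, p=3, q=1
  k=1: a=3, p=10, q=3
  k=2: a=7, p=73, q=22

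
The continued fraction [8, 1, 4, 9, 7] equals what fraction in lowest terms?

Fold from the inside: start with 7/1.
  9 + 1/7 = 64/7
  4 + 7/64 = 263/64
  1 + 64/263 = 327/263
  8 + 263/327 = 2879/327

2879/327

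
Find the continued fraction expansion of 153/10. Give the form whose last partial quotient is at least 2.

[15; 3, 3]

153 = 15×10 + 3
10 = 3×3 + 1
3 = 3×1 + 0  (stop)
So 153/10 = [15; 3, 3].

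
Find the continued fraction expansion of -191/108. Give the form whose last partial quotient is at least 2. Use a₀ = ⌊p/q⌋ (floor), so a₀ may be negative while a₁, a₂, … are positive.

-191 = -2×108 + 25
108 = 4×25 + 8
25 = 3×8 + 1
8 = 8×1 + 0  (stop)
So -191/108 = [-2; 4, 3, 8].

[-2; 4, 3, 8]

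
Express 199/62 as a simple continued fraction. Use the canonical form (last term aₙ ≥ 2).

199 = 3·62 + 13
62 = 4·13 + 10
13 = 1·10 + 3
10 = 3·3 + 1
3 = 3·1 + 0  (stop)
So 199/62 = [3; 4, 1, 3, 3].

[3; 4, 1, 3, 3]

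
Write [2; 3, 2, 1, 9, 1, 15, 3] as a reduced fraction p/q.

Using pₖ = aₖpₖ₋₁ + pₖ₋₂ and qₖ = aₖqₖ₋₁ + qₖ₋₂:
  k=0: a=2, p=2, q=1
  k=1: a=3, p=7, q=3
  k=2: a=2, p=16, q=7
  k=3: a=1, p=23, q=10
  k=4: a=9, p=223, q=97
  k=5: a=1, p=246, q=107
  k=6: a=15, p=3913, q=1702
  k=7: a=3, p=11985, q=5213

11985/5213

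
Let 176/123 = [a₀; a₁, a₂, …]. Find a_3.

176 = 1·123 + 53   →  a_0 = 1
123 = 2·53 + 17   →  a_1 = 2
53 = 3·17 + 2   →  a_2 = 3
17 = 8·2 + 1   →  a_3 = 8

8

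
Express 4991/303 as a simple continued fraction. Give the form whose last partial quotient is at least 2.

4991 = 16×303 + 143
303 = 2×143 + 17
143 = 8×17 + 7
17 = 2×7 + 3
7 = 2×3 + 1
3 = 3×1 + 0  (stop)
So 4991/303 = [16; 2, 8, 2, 2, 3].

[16; 2, 8, 2, 2, 3]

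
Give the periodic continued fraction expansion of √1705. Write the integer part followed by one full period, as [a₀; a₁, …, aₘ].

[41; 3, 2, 3, 82]

a₀ = ⌊√1705⌋ = 41.
With m₀=0, d₀=1 and mₖ₊₁ = dₖaₖ − mₖ, dₖ₊₁ = (n − mₖ₊₁²)/dₖ, aₖ₊₁ = ⌊(a₀+mₖ₊₁)/dₖ₊₁⌋:
  k=1: m=41, d=24, a=3
  k=2: m=31, d=31, a=2
  k=3: m=31, d=24, a=3
  k=4: m=41, d=1, a=82
d=1 and a=2a₀=82 at k=4, so the next step gives (m, d) = (41, 24) again — its k=1 value — and the period has length 4.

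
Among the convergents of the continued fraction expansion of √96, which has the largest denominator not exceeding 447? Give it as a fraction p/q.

3831/391

√96 = [9; 1, 3, 1, 18, …] (period length 4).
Convergents:
  p_0/q_0 = 9/1
  p_1/q_1 = 10/1
  p_2/q_2 = 39/4
  p_3/q_3 = 49/5
  p_4/q_4 = 921/94
  p_5/q_5 = 970/99
  p_6/q_6 = 3831/391
  p_7/q_7 = 4801/490
q_6 = 391 ≤ 447 < 490 = q_7, so the answer is 3831/391.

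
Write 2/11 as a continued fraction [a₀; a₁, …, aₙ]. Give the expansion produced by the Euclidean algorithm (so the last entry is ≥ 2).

[0; 5, 2]

2 = 0*11 + 2
11 = 5*2 + 1
2 = 2*1 + 0  (stop)
So 2/11 = [0; 5, 2].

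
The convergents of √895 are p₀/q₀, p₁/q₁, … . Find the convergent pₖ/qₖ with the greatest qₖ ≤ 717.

21151/707

√895 = [29; 1, 10, 1, 58, …] (period length 4).
Convergents:
  p_0/q_0 = 29/1
  p_1/q_1 = 30/1
  p_2/q_2 = 329/11
  p_3/q_3 = 359/12
  p_4/q_4 = 21151/707
  p_5/q_5 = 21510/719
q_4 = 707 ≤ 717 < 719 = q_5, so the answer is 21151/707.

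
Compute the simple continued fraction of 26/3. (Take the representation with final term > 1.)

[8; 1, 2]

26 = 8×3 + 2
3 = 1×2 + 1
2 = 2×1 + 0  (stop)
So 26/3 = [8; 1, 2].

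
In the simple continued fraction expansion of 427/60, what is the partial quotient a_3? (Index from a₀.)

427 = 7·60 + 7   →  a_0 = 7
60 = 8·7 + 4   →  a_1 = 8
7 = 1·4 + 3   →  a_2 = 1
4 = 1·3 + 1   →  a_3 = 1

1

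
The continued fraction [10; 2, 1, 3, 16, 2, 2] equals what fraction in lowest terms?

9503/917

Fold from the inside: start with 2/1.
  2 + 1/2 = 5/2
  16 + 2/5 = 82/5
  3 + 5/82 = 251/82
  1 + 82/251 = 333/251
  2 + 251/333 = 917/333
  10 + 333/917 = 9503/917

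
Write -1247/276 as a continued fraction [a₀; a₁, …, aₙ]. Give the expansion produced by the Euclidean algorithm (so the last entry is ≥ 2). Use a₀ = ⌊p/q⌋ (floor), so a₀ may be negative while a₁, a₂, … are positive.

[-5; 2, 13, 3, 3]

-1247 = -5·276 + 133
276 = 2·133 + 10
133 = 13·10 + 3
10 = 3·3 + 1
3 = 3·1 + 0  (stop)
So -1247/276 = [-5; 2, 13, 3, 3].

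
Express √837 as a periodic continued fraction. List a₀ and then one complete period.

a₀ = ⌊√837⌋ = 28.
With m₀=0, d₀=1 and mₖ₊₁ = dₖaₖ − mₖ, dₖ₊₁ = (n − mₖ₊₁²)/dₖ, aₖ₊₁ = ⌊(a₀+mₖ₊₁)/dₖ₊₁⌋:
  k=1: m=28, d=53, a=1
  k=2: m=25, d=4, a=13
  k=3: m=27, d=27, a=2
  k=4: m=27, d=4, a=13
  k=5: m=25, d=53, a=1
  k=6: m=28, d=1, a=56
d=1 and a=2a₀=56 at k=6, so the next step gives (m, d) = (28, 53) again — its k=1 value — and the period has length 6.

[28; 1, 13, 2, 13, 1, 56]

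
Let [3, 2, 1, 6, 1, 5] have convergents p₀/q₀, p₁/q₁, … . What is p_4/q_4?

Using pₖ = aₖpₖ₋₁ + pₖ₋₂, qₖ = aₖqₖ₋₁ + qₖ₋₂ (with p₋₁=1, p₋₂=0, q₋₁=0, q₋₂=1):
  k=0: a=3, p=3, q=1
  k=1: a=2, p=7, q=2
  k=2: a=1, p=10, q=3
  k=3: a=6, p=67, q=20
  k=4: a=1, p=77, q=23

77/23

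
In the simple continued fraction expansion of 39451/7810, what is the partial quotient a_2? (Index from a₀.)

2

39451 = 5·7810 + 401   →  a_0 = 5
7810 = 19·401 + 191   →  a_1 = 19
401 = 2·191 + 19   →  a_2 = 2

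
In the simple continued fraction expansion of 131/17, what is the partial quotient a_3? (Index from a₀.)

131 = 7·17 + 12   →  a_0 = 7
17 = 1·12 + 5   →  a_1 = 1
12 = 2·5 + 2   →  a_2 = 2
5 = 2·2 + 1   →  a_3 = 2

2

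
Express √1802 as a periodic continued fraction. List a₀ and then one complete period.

[42; 2, 4, 2, 84]

a₀ = ⌊√1802⌋ = 42.
With m₀=0, d₀=1 and mₖ₊₁ = dₖaₖ − mₖ, dₖ₊₁ = (n − mₖ₊₁²)/dₖ, aₖ₊₁ = ⌊(a₀+mₖ₊₁)/dₖ₊₁⌋:
  k=1: m=42, d=38, a=2
  k=2: m=34, d=17, a=4
  k=3: m=34, d=38, a=2
  k=4: m=42, d=1, a=84
d=1 and a=2a₀=84 at k=4, so the next step gives (m, d) = (42, 38) again — its k=1 value — and the period has length 4.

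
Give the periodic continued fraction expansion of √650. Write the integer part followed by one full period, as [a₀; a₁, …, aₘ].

a₀ = ⌊√650⌋ = 25.
With m₀=0, d₀=1 and mₖ₊₁ = dₖaₖ − mₖ, dₖ₊₁ = (n − mₖ₊₁²)/dₖ, aₖ₊₁ = ⌊(a₀+mₖ₊₁)/dₖ₊₁⌋:
  k=1: m=25, d=25, a=2
  k=2: m=25, d=1, a=50
d=1 and a=2a₀=50 at k=2, so the next step gives (m, d) = (25, 25) again — its k=1 value — and the period has length 2.

[25; 2, 50]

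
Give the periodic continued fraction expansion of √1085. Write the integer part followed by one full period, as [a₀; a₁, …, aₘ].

a₀ = ⌊√1085⌋ = 32.
With m₀=0, d₀=1 and mₖ₊₁ = dₖaₖ − mₖ, dₖ₊₁ = (n − mₖ₊₁²)/dₖ, aₖ₊₁ = ⌊(a₀+mₖ₊₁)/dₖ₊₁⌋:
  k=1: m=32, d=61, a=1
  k=2: m=29, d=4, a=15
  k=3: m=31, d=31, a=2
  k=4: m=31, d=4, a=15
  k=5: m=29, d=61, a=1
  k=6: m=32, d=1, a=64
d=1 and a=2a₀=64 at k=6, so the next step gives (m, d) = (32, 61) again — its k=1 value — and the period has length 6.

[32; 1, 15, 2, 15, 1, 64]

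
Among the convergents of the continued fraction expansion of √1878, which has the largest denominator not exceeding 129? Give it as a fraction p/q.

5547/128

√1878 = [43; 2, 1, 42, 1, 2, 86, …] (period length 6).
Convergents:
  p_0/q_0 = 43/1
  p_1/q_1 = 87/2
  p_2/q_2 = 130/3
  p_3/q_3 = 5547/128
  p_4/q_4 = 5677/131
q_3 = 128 ≤ 129 < 131 = q_4, so the answer is 5547/128.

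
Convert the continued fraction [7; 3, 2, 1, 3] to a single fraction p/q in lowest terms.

270/37

Using pₖ = aₖpₖ₋₁ + pₖ₋₂ and qₖ = aₖqₖ₋₁ + qₖ₋₂:
  k=0: a=7, p=7, q=1
  k=1: a=3, p=22, q=3
  k=2: a=2, p=51, q=7
  k=3: a=1, p=73, q=10
  k=4: a=3, p=270, q=37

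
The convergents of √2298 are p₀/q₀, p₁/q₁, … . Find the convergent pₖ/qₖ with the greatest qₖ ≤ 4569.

√2298 = [47; 1, 14, 1, 94, …] (period length 4).
Convergents:
  p_0/q_0 = 47/1
  p_1/q_1 = 48/1
  p_2/q_2 = 719/15
  p_3/q_3 = 767/16
  p_4/q_4 = 72817/1519
  p_5/q_5 = 73584/1535
  p_6/q_6 = 1102993/23009
q_5 = 1535 ≤ 4569 < 23009 = q_6, so the answer is 73584/1535.

73584/1535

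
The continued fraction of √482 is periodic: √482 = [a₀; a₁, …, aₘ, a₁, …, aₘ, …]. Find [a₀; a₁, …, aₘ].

[21; 1, 20, 1, 42]

a₀ = ⌊√482⌋ = 21.
With m₀=0, d₀=1 and mₖ₊₁ = dₖaₖ − mₖ, dₖ₊₁ = (n − mₖ₊₁²)/dₖ, aₖ₊₁ = ⌊(a₀+mₖ₊₁)/dₖ₊₁⌋:
  k=1: m=21, d=41, a=1
  k=2: m=20, d=2, a=20
  k=3: m=20, d=41, a=1
  k=4: m=21, d=1, a=42
d=1 and a=2a₀=42 at k=4, so the next step gives (m, d) = (21, 41) again — its k=1 value — and the period has length 4.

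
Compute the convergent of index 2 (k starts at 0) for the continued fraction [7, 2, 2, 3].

Using pₖ = aₖpₖ₋₁ + pₖ₋₂, qₖ = aₖqₖ₋₁ + qₖ₋₂ (with p₋₁=1, p₋₂=0, q₋₁=0, q₋₂=1):
  k=0: a=7, p=7, q=1
  k=1: a=2, p=15, q=2
  k=2: a=2, p=37, q=5

37/5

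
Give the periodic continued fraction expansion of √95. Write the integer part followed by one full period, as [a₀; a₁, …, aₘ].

[9; 1, 2, 1, 18]

a₀ = ⌊√95⌋ = 9.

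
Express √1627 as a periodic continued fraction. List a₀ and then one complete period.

a₀ = ⌊√1627⌋ = 40.
With m₀=0, d₀=1 and mₖ₊₁ = dₖaₖ − mₖ, dₖ₊₁ = (n − mₖ₊₁²)/dₖ, aₖ₊₁ = ⌊(a₀+mₖ₊₁)/dₖ₊₁⌋:
  k=1: m=40, d=27, a=2
  k=2: m=14, d=53, a=1
  k=3: m=39, d=2, a=39
  k=4: m=39, d=53, a=1
  k=5: m=14, d=27, a=2
  k=6: m=40, d=1, a=80
d=1 and a=2a₀=80 at k=6, so the next step gives (m, d) = (40, 27) again — its k=1 value — and the period has length 6.

[40; 2, 1, 39, 1, 2, 80]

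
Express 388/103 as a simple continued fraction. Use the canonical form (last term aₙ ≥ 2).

388 = 3·103 + 79
103 = 1·79 + 24
79 = 3·24 + 7
24 = 3·7 + 3
7 = 2·3 + 1
3 = 3·1 + 0  (stop)
So 388/103 = [3; 1, 3, 3, 2, 3].

[3; 1, 3, 3, 2, 3]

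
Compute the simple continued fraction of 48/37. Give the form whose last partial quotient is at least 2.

48 = 1·37 + 11
37 = 3·11 + 4
11 = 2·4 + 3
4 = 1·3 + 1
3 = 3·1 + 0  (stop)
So 48/37 = [1; 3, 2, 1, 3].

[1; 3, 2, 1, 3]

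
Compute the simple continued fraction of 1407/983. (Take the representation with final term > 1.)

1407 = 1·983 + 424
983 = 2·424 + 135
424 = 3·135 + 19
135 = 7·19 + 2
19 = 9·2 + 1
2 = 2·1 + 0  (stop)
So 1407/983 = [1; 2, 3, 7, 9, 2].

[1; 2, 3, 7, 9, 2]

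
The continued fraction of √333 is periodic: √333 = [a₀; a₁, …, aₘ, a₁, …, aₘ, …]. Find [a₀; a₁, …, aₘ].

a₀ = ⌊√333⌋ = 18.
With m₀=0, d₀=1 and mₖ₊₁ = dₖaₖ − mₖ, dₖ₊₁ = (n − mₖ₊₁²)/dₖ, aₖ₊₁ = ⌊(a₀+mₖ₊₁)/dₖ₊₁⌋:
  k=1: m=18, d=9, a=4
  k=2: m=18, d=1, a=36
d=1 and a=2a₀=36 at k=2, so the next step gives (m, d) = (18, 9) again — its k=1 value — and the period has length 2.

[18; 4, 36]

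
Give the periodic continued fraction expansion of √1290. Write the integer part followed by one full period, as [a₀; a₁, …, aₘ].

[35; 1, 10, 1, 70]

a₀ = ⌊√1290⌋ = 35.
With m₀=0, d₀=1 and mₖ₊₁ = dₖaₖ − mₖ, dₖ₊₁ = (n − mₖ₊₁²)/dₖ, aₖ₊₁ = ⌊(a₀+mₖ₊₁)/dₖ₊₁⌋:
  k=1: m=35, d=65, a=1
  k=2: m=30, d=6, a=10
  k=3: m=30, d=65, a=1
  k=4: m=35, d=1, a=70
d=1 and a=2a₀=70 at k=4, so the next step gives (m, d) = (35, 65) again — its k=1 value — and the period has length 4.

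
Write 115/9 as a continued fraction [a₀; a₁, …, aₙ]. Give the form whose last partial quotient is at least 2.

115 = 12·9 + 7
9 = 1·7 + 2
7 = 3·2 + 1
2 = 2·1 + 0  (stop)
So 115/9 = [12; 1, 3, 2].

[12; 1, 3, 2]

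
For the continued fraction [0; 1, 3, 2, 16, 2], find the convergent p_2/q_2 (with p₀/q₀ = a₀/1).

3/4

Using pₖ = aₖpₖ₋₁ + pₖ₋₂, qₖ = aₖqₖ₋₁ + qₖ₋₂ (with p₋₁=1, p₋₂=0, q₋₁=0, q₋₂=1):
  k=0: a=0, p=0, q=1
  k=1: a=1, p=1, q=1
  k=2: a=3, p=3, q=4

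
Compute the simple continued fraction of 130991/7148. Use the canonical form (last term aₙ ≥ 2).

[18; 3, 13, 1, 14, 5, 2]

130991 = 18·7148 + 2327
7148 = 3·2327 + 167
2327 = 13·167 + 156
167 = 1·156 + 11
156 = 14·11 + 2
11 = 5·2 + 1
2 = 2·1 + 0  (stop)
So 130991/7148 = [18; 3, 13, 1, 14, 5, 2].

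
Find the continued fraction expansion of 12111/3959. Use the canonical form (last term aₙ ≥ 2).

[3; 16, 1, 11, 3, 6]

12111 = 3*3959 + 234
3959 = 16*234 + 215
234 = 1*215 + 19
215 = 11*19 + 6
19 = 3*6 + 1
6 = 6*1 + 0  (stop)
So 12111/3959 = [3; 16, 1, 11, 3, 6].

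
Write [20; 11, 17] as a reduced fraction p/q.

Using pₖ = aₖpₖ₋₁ + pₖ₋₂ and qₖ = aₖqₖ₋₁ + qₖ₋₂:
  k=0: a=20, p=20, q=1
  k=1: a=11, p=221, q=11
  k=2: a=17, p=3777, q=188

3777/188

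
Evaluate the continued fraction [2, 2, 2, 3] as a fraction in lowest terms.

Fold from the inside: start with 3/1.
  2 + 1/3 = 7/3
  2 + 3/7 = 17/7
  2 + 7/17 = 41/17

41/17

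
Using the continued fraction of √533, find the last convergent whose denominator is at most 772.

√533 = [23; 11, 1, 1, 11, 46, …] (period length 5).
Convergents:
  p_0/q_0 = 23/1
  p_1/q_1 = 254/11
  p_2/q_2 = 277/12
  p_3/q_3 = 531/23
  p_4/q_4 = 6118/265
  p_5/q_5 = 281959/12213
q_4 = 265 ≤ 772 < 12213 = q_5, so the answer is 6118/265.

6118/265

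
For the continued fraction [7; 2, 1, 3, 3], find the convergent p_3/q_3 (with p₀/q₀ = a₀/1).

81/11

Using pₖ = aₖpₖ₋₁ + pₖ₋₂, qₖ = aₖqₖ₋₁ + qₖ₋₂ (with p₋₁=1, p₋₂=0, q₋₁=0, q₋₂=1):
  k=0: a=7, p=7, q=1
  k=1: a=2, p=15, q=2
  k=2: a=1, p=22, q=3
  k=3: a=3, p=81, q=11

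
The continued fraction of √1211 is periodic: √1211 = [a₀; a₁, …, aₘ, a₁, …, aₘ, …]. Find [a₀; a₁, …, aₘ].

a₀ = ⌊√1211⌋ = 34.

[34; 1, 3, 1, 68]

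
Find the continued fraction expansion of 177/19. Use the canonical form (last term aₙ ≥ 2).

[9; 3, 6]

177 = 9×19 + 6
19 = 3×6 + 1
6 = 6×1 + 0  (stop)
So 177/19 = [9; 3, 6].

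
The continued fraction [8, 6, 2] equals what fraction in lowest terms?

106/13

Using pₖ = aₖpₖ₋₁ + pₖ₋₂ and qₖ = aₖqₖ₋₁ + qₖ₋₂:
  k=0: a=8, p=8, q=1
  k=1: a=6, p=49, q=6
  k=2: a=2, p=106, q=13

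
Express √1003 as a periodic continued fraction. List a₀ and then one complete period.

a₀ = ⌊√1003⌋ = 31.
With m₀=0, d₀=1 and mₖ₊₁ = dₖaₖ − mₖ, dₖ₊₁ = (n − mₖ₊₁²)/dₖ, aₖ₊₁ = ⌊(a₀+mₖ₊₁)/dₖ₊₁⌋:
  k=1: m=31, d=42, a=1
  k=2: m=11, d=21, a=2
  k=3: m=31, d=2, a=31
  k=4: m=31, d=21, a=2
  k=5: m=11, d=42, a=1
  k=6: m=31, d=1, a=62
d=1 and a=2a₀=62 at k=6, so the next step gives (m, d) = (31, 42) again — its k=1 value — and the period has length 6.

[31; 1, 2, 31, 2, 1, 62]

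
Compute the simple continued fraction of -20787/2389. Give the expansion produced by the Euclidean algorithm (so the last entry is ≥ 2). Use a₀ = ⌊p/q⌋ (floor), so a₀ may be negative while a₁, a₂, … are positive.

-20787 = -9·2389 + 714
2389 = 3·714 + 247
714 = 2·247 + 220
247 = 1·220 + 27
220 = 8·27 + 4
27 = 6·4 + 3
4 = 1·3 + 1
3 = 3·1 + 0  (stop)
So -20787/2389 = [-9; 3, 2, 1, 8, 6, 1, 3].

[-9; 3, 2, 1, 8, 6, 1, 3]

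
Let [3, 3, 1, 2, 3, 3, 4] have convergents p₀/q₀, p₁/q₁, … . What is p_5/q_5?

Using pₖ = aₖpₖ₋₁ + pₖ₋₂, qₖ = aₖqₖ₋₁ + qₖ₋₂ (with p₋₁=1, p₋₂=0, q₋₁=0, q₋₂=1):
  k=0: a=3, p=3, q=1
  k=1: a=3, p=10, q=3
  k=2: a=1, p=13, q=4
  k=3: a=2, p=36, q=11
  k=4: a=3, p=121, q=37
  k=5: a=3, p=399, q=122

399/122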